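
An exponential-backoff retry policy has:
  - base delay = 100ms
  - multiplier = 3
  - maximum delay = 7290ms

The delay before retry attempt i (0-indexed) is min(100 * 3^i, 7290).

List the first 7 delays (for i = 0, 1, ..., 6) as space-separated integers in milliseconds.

Answer: 100 300 900 2700 7290 7290 7290

Derivation:
Computing each delay:
  i=0: min(100*3^0, 7290) = 100
  i=1: min(100*3^1, 7290) = 300
  i=2: min(100*3^2, 7290) = 900
  i=3: min(100*3^3, 7290) = 2700
  i=4: min(100*3^4, 7290) = 7290
  i=5: min(100*3^5, 7290) = 7290
  i=6: min(100*3^6, 7290) = 7290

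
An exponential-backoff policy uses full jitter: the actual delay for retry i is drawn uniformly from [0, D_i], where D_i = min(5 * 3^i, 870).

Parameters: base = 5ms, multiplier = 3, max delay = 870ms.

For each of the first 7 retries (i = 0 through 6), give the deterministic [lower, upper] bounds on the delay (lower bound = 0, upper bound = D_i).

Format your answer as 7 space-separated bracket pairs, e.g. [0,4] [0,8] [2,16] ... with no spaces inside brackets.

Answer: [0,5] [0,15] [0,45] [0,135] [0,405] [0,870] [0,870]

Derivation:
Computing bounds per retry:
  i=0: D_i=min(5*3^0,870)=5, bounds=[0,5]
  i=1: D_i=min(5*3^1,870)=15, bounds=[0,15]
  i=2: D_i=min(5*3^2,870)=45, bounds=[0,45]
  i=3: D_i=min(5*3^3,870)=135, bounds=[0,135]
  i=4: D_i=min(5*3^4,870)=405, bounds=[0,405]
  i=5: D_i=min(5*3^5,870)=870, bounds=[0,870]
  i=6: D_i=min(5*3^6,870)=870, bounds=[0,870]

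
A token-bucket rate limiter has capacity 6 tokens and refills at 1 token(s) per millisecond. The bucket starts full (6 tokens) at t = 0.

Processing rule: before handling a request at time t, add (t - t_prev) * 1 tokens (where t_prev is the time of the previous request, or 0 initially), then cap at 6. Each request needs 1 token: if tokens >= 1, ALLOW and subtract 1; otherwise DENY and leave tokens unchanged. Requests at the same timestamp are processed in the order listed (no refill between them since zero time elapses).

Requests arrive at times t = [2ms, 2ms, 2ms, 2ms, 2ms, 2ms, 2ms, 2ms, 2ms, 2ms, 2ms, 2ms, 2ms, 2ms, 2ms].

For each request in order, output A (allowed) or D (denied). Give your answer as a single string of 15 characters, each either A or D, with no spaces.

Simulating step by step:
  req#1 t=2ms: ALLOW
  req#2 t=2ms: ALLOW
  req#3 t=2ms: ALLOW
  req#4 t=2ms: ALLOW
  req#5 t=2ms: ALLOW
  req#6 t=2ms: ALLOW
  req#7 t=2ms: DENY
  req#8 t=2ms: DENY
  req#9 t=2ms: DENY
  req#10 t=2ms: DENY
  req#11 t=2ms: DENY
  req#12 t=2ms: DENY
  req#13 t=2ms: DENY
  req#14 t=2ms: DENY
  req#15 t=2ms: DENY

Answer: AAAAAADDDDDDDDD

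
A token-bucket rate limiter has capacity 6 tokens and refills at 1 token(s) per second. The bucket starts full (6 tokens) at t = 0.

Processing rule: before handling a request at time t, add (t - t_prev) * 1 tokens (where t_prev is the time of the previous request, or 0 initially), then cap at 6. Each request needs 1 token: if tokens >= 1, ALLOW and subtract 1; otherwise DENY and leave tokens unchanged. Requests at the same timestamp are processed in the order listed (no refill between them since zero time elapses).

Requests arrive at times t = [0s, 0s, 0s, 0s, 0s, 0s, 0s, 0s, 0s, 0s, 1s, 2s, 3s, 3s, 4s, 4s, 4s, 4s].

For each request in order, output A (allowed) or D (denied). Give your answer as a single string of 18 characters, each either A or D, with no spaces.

Simulating step by step:
  req#1 t=0s: ALLOW
  req#2 t=0s: ALLOW
  req#3 t=0s: ALLOW
  req#4 t=0s: ALLOW
  req#5 t=0s: ALLOW
  req#6 t=0s: ALLOW
  req#7 t=0s: DENY
  req#8 t=0s: DENY
  req#9 t=0s: DENY
  req#10 t=0s: DENY
  req#11 t=1s: ALLOW
  req#12 t=2s: ALLOW
  req#13 t=3s: ALLOW
  req#14 t=3s: DENY
  req#15 t=4s: ALLOW
  req#16 t=4s: DENY
  req#17 t=4s: DENY
  req#18 t=4s: DENY

Answer: AAAAAADDDDAAADADDD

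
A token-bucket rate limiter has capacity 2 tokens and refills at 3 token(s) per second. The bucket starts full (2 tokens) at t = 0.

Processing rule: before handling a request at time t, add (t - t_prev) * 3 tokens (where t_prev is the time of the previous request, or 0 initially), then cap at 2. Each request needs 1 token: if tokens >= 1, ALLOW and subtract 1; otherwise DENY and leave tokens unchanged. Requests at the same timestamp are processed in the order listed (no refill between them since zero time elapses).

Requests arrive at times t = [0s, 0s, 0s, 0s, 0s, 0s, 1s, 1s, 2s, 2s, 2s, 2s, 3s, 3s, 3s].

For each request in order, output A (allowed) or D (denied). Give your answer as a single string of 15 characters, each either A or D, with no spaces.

Simulating step by step:
  req#1 t=0s: ALLOW
  req#2 t=0s: ALLOW
  req#3 t=0s: DENY
  req#4 t=0s: DENY
  req#5 t=0s: DENY
  req#6 t=0s: DENY
  req#7 t=1s: ALLOW
  req#8 t=1s: ALLOW
  req#9 t=2s: ALLOW
  req#10 t=2s: ALLOW
  req#11 t=2s: DENY
  req#12 t=2s: DENY
  req#13 t=3s: ALLOW
  req#14 t=3s: ALLOW
  req#15 t=3s: DENY

Answer: AADDDDAAAADDAAD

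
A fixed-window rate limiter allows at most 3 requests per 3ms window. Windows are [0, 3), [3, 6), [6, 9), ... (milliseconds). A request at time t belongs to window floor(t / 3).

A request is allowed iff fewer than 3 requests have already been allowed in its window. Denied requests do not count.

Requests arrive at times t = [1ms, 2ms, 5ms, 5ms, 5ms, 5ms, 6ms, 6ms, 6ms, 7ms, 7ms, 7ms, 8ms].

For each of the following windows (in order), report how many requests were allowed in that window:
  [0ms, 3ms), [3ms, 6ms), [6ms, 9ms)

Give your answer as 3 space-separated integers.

Answer: 2 3 3

Derivation:
Processing requests:
  req#1 t=1ms (window 0): ALLOW
  req#2 t=2ms (window 0): ALLOW
  req#3 t=5ms (window 1): ALLOW
  req#4 t=5ms (window 1): ALLOW
  req#5 t=5ms (window 1): ALLOW
  req#6 t=5ms (window 1): DENY
  req#7 t=6ms (window 2): ALLOW
  req#8 t=6ms (window 2): ALLOW
  req#9 t=6ms (window 2): ALLOW
  req#10 t=7ms (window 2): DENY
  req#11 t=7ms (window 2): DENY
  req#12 t=7ms (window 2): DENY
  req#13 t=8ms (window 2): DENY

Allowed counts by window: 2 3 3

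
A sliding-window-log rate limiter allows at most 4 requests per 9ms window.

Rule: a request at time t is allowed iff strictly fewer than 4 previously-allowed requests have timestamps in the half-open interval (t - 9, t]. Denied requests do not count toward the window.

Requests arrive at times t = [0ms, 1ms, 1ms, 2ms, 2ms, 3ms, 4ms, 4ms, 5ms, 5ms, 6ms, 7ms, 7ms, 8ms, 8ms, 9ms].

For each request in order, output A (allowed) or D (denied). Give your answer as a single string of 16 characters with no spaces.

Tracking allowed requests in the window:
  req#1 t=0ms: ALLOW
  req#2 t=1ms: ALLOW
  req#3 t=1ms: ALLOW
  req#4 t=2ms: ALLOW
  req#5 t=2ms: DENY
  req#6 t=3ms: DENY
  req#7 t=4ms: DENY
  req#8 t=4ms: DENY
  req#9 t=5ms: DENY
  req#10 t=5ms: DENY
  req#11 t=6ms: DENY
  req#12 t=7ms: DENY
  req#13 t=7ms: DENY
  req#14 t=8ms: DENY
  req#15 t=8ms: DENY
  req#16 t=9ms: ALLOW

Answer: AAAADDDDDDDDDDDA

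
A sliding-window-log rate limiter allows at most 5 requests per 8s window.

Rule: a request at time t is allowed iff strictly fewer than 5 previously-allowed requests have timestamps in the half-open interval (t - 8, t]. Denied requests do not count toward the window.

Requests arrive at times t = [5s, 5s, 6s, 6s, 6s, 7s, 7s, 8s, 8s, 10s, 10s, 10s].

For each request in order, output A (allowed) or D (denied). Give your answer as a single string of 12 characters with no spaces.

Tracking allowed requests in the window:
  req#1 t=5s: ALLOW
  req#2 t=5s: ALLOW
  req#3 t=6s: ALLOW
  req#4 t=6s: ALLOW
  req#5 t=6s: ALLOW
  req#6 t=7s: DENY
  req#7 t=7s: DENY
  req#8 t=8s: DENY
  req#9 t=8s: DENY
  req#10 t=10s: DENY
  req#11 t=10s: DENY
  req#12 t=10s: DENY

Answer: AAAAADDDDDDD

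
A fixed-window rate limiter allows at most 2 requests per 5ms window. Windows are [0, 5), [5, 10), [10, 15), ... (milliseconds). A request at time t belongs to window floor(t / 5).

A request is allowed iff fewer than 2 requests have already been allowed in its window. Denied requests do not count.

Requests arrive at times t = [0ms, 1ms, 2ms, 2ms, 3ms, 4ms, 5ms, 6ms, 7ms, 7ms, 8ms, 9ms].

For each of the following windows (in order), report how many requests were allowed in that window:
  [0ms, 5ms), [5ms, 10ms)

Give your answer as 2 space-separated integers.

Processing requests:
  req#1 t=0ms (window 0): ALLOW
  req#2 t=1ms (window 0): ALLOW
  req#3 t=2ms (window 0): DENY
  req#4 t=2ms (window 0): DENY
  req#5 t=3ms (window 0): DENY
  req#6 t=4ms (window 0): DENY
  req#7 t=5ms (window 1): ALLOW
  req#8 t=6ms (window 1): ALLOW
  req#9 t=7ms (window 1): DENY
  req#10 t=7ms (window 1): DENY
  req#11 t=8ms (window 1): DENY
  req#12 t=9ms (window 1): DENY

Allowed counts by window: 2 2

Answer: 2 2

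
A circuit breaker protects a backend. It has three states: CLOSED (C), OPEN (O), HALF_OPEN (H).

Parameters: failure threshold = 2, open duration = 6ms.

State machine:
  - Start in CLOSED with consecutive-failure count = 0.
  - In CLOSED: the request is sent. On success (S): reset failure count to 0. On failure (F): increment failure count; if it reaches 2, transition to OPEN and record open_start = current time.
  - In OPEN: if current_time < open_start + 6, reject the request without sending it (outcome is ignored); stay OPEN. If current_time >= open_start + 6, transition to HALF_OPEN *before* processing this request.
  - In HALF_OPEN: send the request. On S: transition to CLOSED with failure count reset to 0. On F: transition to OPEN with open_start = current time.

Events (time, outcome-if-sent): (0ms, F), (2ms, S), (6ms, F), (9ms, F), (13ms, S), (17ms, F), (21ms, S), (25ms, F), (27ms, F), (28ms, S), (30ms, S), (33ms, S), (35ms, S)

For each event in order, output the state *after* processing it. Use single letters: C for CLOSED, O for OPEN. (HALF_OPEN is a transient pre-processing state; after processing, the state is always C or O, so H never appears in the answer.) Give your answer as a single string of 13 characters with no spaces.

Answer: CCCOOOOOOOOCC

Derivation:
State after each event:
  event#1 t=0ms outcome=F: state=CLOSED
  event#2 t=2ms outcome=S: state=CLOSED
  event#3 t=6ms outcome=F: state=CLOSED
  event#4 t=9ms outcome=F: state=OPEN
  event#5 t=13ms outcome=S: state=OPEN
  event#6 t=17ms outcome=F: state=OPEN
  event#7 t=21ms outcome=S: state=OPEN
  event#8 t=25ms outcome=F: state=OPEN
  event#9 t=27ms outcome=F: state=OPEN
  event#10 t=28ms outcome=S: state=OPEN
  event#11 t=30ms outcome=S: state=OPEN
  event#12 t=33ms outcome=S: state=CLOSED
  event#13 t=35ms outcome=S: state=CLOSED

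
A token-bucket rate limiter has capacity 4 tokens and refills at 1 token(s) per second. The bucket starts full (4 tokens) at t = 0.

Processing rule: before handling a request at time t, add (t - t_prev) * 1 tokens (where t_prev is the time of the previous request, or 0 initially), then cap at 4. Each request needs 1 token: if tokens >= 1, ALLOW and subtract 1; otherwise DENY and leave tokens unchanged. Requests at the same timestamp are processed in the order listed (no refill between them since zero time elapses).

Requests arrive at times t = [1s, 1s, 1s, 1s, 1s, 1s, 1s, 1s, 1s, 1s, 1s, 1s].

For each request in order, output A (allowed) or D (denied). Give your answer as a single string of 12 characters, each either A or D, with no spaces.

Simulating step by step:
  req#1 t=1s: ALLOW
  req#2 t=1s: ALLOW
  req#3 t=1s: ALLOW
  req#4 t=1s: ALLOW
  req#5 t=1s: DENY
  req#6 t=1s: DENY
  req#7 t=1s: DENY
  req#8 t=1s: DENY
  req#9 t=1s: DENY
  req#10 t=1s: DENY
  req#11 t=1s: DENY
  req#12 t=1s: DENY

Answer: AAAADDDDDDDD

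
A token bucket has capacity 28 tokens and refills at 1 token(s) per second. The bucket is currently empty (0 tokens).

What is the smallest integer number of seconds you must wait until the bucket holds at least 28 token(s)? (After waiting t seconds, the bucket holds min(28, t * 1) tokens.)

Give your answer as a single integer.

Need t * 1 >= 28, so t >= 28/1.
Smallest integer t = ceil(28/1) = 28.

Answer: 28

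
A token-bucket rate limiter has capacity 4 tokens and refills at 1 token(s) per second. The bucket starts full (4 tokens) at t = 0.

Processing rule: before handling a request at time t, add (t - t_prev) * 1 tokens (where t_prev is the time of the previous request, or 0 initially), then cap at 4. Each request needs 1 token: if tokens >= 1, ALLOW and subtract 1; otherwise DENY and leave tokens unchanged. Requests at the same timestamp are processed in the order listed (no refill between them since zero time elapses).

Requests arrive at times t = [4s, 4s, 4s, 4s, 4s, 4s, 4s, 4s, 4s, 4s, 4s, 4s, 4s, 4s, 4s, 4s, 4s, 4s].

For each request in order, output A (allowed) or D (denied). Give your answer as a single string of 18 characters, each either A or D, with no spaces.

Simulating step by step:
  req#1 t=4s: ALLOW
  req#2 t=4s: ALLOW
  req#3 t=4s: ALLOW
  req#4 t=4s: ALLOW
  req#5 t=4s: DENY
  req#6 t=4s: DENY
  req#7 t=4s: DENY
  req#8 t=4s: DENY
  req#9 t=4s: DENY
  req#10 t=4s: DENY
  req#11 t=4s: DENY
  req#12 t=4s: DENY
  req#13 t=4s: DENY
  req#14 t=4s: DENY
  req#15 t=4s: DENY
  req#16 t=4s: DENY
  req#17 t=4s: DENY
  req#18 t=4s: DENY

Answer: AAAADDDDDDDDDDDDDD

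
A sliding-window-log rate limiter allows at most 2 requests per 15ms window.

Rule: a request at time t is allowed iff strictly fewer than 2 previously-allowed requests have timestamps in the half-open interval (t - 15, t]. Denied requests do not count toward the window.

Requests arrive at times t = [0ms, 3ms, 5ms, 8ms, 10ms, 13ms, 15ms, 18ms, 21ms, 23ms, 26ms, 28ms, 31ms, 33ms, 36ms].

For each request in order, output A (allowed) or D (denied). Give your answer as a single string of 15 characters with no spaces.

Answer: AADDDDAADDDDAAD

Derivation:
Tracking allowed requests in the window:
  req#1 t=0ms: ALLOW
  req#2 t=3ms: ALLOW
  req#3 t=5ms: DENY
  req#4 t=8ms: DENY
  req#5 t=10ms: DENY
  req#6 t=13ms: DENY
  req#7 t=15ms: ALLOW
  req#8 t=18ms: ALLOW
  req#9 t=21ms: DENY
  req#10 t=23ms: DENY
  req#11 t=26ms: DENY
  req#12 t=28ms: DENY
  req#13 t=31ms: ALLOW
  req#14 t=33ms: ALLOW
  req#15 t=36ms: DENY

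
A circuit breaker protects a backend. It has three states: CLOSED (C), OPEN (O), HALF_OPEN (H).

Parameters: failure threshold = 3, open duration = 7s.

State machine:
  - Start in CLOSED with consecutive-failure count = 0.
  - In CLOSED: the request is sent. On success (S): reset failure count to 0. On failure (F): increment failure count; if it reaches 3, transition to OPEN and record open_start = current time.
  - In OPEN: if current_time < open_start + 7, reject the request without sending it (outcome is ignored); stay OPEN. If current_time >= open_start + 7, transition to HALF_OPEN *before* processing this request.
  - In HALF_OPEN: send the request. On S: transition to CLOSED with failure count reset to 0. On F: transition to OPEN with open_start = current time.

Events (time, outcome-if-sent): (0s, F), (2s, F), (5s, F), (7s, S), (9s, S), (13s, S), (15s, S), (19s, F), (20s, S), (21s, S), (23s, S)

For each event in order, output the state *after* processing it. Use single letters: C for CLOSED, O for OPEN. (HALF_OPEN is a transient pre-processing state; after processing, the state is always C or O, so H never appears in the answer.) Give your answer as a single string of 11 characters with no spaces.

State after each event:
  event#1 t=0s outcome=F: state=CLOSED
  event#2 t=2s outcome=F: state=CLOSED
  event#3 t=5s outcome=F: state=OPEN
  event#4 t=7s outcome=S: state=OPEN
  event#5 t=9s outcome=S: state=OPEN
  event#6 t=13s outcome=S: state=CLOSED
  event#7 t=15s outcome=S: state=CLOSED
  event#8 t=19s outcome=F: state=CLOSED
  event#9 t=20s outcome=S: state=CLOSED
  event#10 t=21s outcome=S: state=CLOSED
  event#11 t=23s outcome=S: state=CLOSED

Answer: CCOOOCCCCCC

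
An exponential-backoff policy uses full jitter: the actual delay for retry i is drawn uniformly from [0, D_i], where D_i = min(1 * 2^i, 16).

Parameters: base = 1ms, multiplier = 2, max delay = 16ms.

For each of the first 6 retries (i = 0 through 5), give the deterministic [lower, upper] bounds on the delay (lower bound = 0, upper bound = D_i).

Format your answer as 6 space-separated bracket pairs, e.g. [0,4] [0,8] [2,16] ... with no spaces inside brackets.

Answer: [0,1] [0,2] [0,4] [0,8] [0,16] [0,16]

Derivation:
Computing bounds per retry:
  i=0: D_i=min(1*2^0,16)=1, bounds=[0,1]
  i=1: D_i=min(1*2^1,16)=2, bounds=[0,2]
  i=2: D_i=min(1*2^2,16)=4, bounds=[0,4]
  i=3: D_i=min(1*2^3,16)=8, bounds=[0,8]
  i=4: D_i=min(1*2^4,16)=16, bounds=[0,16]
  i=5: D_i=min(1*2^5,16)=16, bounds=[0,16]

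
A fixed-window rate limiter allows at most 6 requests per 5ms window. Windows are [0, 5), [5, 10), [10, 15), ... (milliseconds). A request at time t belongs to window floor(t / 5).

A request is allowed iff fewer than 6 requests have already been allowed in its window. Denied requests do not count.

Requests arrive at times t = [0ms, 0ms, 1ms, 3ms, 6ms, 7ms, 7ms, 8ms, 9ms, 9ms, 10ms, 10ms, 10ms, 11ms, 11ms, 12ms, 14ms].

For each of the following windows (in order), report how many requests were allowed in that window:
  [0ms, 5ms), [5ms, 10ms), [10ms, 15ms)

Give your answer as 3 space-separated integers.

Answer: 4 6 6

Derivation:
Processing requests:
  req#1 t=0ms (window 0): ALLOW
  req#2 t=0ms (window 0): ALLOW
  req#3 t=1ms (window 0): ALLOW
  req#4 t=3ms (window 0): ALLOW
  req#5 t=6ms (window 1): ALLOW
  req#6 t=7ms (window 1): ALLOW
  req#7 t=7ms (window 1): ALLOW
  req#8 t=8ms (window 1): ALLOW
  req#9 t=9ms (window 1): ALLOW
  req#10 t=9ms (window 1): ALLOW
  req#11 t=10ms (window 2): ALLOW
  req#12 t=10ms (window 2): ALLOW
  req#13 t=10ms (window 2): ALLOW
  req#14 t=11ms (window 2): ALLOW
  req#15 t=11ms (window 2): ALLOW
  req#16 t=12ms (window 2): ALLOW
  req#17 t=14ms (window 2): DENY

Allowed counts by window: 4 6 6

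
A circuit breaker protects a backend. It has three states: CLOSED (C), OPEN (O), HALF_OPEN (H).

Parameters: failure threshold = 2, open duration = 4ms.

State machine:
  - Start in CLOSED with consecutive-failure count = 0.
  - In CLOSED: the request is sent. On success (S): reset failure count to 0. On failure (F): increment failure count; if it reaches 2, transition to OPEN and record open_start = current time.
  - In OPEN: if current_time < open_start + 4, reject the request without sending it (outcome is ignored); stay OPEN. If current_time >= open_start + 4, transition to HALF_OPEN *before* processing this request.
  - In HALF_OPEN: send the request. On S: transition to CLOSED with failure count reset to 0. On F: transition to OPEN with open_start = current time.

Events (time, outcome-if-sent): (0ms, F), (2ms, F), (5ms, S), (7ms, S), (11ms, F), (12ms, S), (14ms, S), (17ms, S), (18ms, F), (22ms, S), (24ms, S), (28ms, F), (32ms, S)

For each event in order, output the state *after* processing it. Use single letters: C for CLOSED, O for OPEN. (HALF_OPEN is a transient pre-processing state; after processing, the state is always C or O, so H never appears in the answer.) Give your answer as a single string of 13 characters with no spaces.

Answer: COOCCCCCCCCCC

Derivation:
State after each event:
  event#1 t=0ms outcome=F: state=CLOSED
  event#2 t=2ms outcome=F: state=OPEN
  event#3 t=5ms outcome=S: state=OPEN
  event#4 t=7ms outcome=S: state=CLOSED
  event#5 t=11ms outcome=F: state=CLOSED
  event#6 t=12ms outcome=S: state=CLOSED
  event#7 t=14ms outcome=S: state=CLOSED
  event#8 t=17ms outcome=S: state=CLOSED
  event#9 t=18ms outcome=F: state=CLOSED
  event#10 t=22ms outcome=S: state=CLOSED
  event#11 t=24ms outcome=S: state=CLOSED
  event#12 t=28ms outcome=F: state=CLOSED
  event#13 t=32ms outcome=S: state=CLOSED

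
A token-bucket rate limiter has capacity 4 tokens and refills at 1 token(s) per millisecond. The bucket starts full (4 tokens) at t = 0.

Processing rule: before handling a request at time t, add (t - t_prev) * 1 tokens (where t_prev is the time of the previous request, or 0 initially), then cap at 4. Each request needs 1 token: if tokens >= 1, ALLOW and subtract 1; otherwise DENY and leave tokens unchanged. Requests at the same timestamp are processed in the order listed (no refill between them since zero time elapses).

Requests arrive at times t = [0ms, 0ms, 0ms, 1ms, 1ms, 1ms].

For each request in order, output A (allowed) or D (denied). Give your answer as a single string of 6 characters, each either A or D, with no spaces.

Simulating step by step:
  req#1 t=0ms: ALLOW
  req#2 t=0ms: ALLOW
  req#3 t=0ms: ALLOW
  req#4 t=1ms: ALLOW
  req#5 t=1ms: ALLOW
  req#6 t=1ms: DENY

Answer: AAAAAD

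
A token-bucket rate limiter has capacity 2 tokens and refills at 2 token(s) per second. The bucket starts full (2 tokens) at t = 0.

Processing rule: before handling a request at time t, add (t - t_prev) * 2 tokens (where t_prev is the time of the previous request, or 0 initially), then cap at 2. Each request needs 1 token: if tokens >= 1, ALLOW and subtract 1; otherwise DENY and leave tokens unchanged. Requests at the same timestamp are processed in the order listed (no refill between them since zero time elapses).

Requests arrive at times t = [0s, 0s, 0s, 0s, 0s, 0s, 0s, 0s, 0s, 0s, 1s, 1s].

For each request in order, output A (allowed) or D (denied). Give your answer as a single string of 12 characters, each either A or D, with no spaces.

Simulating step by step:
  req#1 t=0s: ALLOW
  req#2 t=0s: ALLOW
  req#3 t=0s: DENY
  req#4 t=0s: DENY
  req#5 t=0s: DENY
  req#6 t=0s: DENY
  req#7 t=0s: DENY
  req#8 t=0s: DENY
  req#9 t=0s: DENY
  req#10 t=0s: DENY
  req#11 t=1s: ALLOW
  req#12 t=1s: ALLOW

Answer: AADDDDDDDDAA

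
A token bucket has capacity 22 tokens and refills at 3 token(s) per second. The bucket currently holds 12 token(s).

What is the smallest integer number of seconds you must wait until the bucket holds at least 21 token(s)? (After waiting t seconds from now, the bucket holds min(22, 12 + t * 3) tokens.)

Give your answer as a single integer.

Answer: 3

Derivation:
Need 12 + t * 3 >= 21, so t >= 9/3.
Smallest integer t = ceil(9/3) = 3.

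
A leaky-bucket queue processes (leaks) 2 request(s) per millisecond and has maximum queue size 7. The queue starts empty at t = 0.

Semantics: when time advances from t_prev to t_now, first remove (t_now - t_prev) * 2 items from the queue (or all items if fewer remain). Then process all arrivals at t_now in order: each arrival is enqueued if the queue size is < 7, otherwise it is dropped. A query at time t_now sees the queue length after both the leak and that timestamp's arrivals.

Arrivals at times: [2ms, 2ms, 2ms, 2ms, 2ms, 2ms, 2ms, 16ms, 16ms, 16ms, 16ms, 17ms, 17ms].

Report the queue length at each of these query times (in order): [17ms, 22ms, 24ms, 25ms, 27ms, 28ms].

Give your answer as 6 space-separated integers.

Queue lengths at query times:
  query t=17ms: backlog = 4
  query t=22ms: backlog = 0
  query t=24ms: backlog = 0
  query t=25ms: backlog = 0
  query t=27ms: backlog = 0
  query t=28ms: backlog = 0

Answer: 4 0 0 0 0 0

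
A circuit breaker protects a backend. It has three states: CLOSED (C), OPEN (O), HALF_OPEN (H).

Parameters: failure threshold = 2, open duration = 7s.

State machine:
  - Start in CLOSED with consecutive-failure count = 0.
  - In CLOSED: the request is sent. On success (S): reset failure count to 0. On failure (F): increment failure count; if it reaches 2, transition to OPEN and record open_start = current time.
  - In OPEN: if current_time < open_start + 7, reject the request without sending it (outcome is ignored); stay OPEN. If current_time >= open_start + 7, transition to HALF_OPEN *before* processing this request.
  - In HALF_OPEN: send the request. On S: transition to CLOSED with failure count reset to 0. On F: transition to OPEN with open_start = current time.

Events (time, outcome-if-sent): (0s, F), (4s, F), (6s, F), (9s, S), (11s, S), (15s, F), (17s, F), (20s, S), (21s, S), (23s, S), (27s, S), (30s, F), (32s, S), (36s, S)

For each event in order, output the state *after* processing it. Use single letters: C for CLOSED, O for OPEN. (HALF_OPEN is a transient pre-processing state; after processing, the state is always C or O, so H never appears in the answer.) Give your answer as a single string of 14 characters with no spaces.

Answer: COOOCCOOOOCCCC

Derivation:
State after each event:
  event#1 t=0s outcome=F: state=CLOSED
  event#2 t=4s outcome=F: state=OPEN
  event#3 t=6s outcome=F: state=OPEN
  event#4 t=9s outcome=S: state=OPEN
  event#5 t=11s outcome=S: state=CLOSED
  event#6 t=15s outcome=F: state=CLOSED
  event#7 t=17s outcome=F: state=OPEN
  event#8 t=20s outcome=S: state=OPEN
  event#9 t=21s outcome=S: state=OPEN
  event#10 t=23s outcome=S: state=OPEN
  event#11 t=27s outcome=S: state=CLOSED
  event#12 t=30s outcome=F: state=CLOSED
  event#13 t=32s outcome=S: state=CLOSED
  event#14 t=36s outcome=S: state=CLOSED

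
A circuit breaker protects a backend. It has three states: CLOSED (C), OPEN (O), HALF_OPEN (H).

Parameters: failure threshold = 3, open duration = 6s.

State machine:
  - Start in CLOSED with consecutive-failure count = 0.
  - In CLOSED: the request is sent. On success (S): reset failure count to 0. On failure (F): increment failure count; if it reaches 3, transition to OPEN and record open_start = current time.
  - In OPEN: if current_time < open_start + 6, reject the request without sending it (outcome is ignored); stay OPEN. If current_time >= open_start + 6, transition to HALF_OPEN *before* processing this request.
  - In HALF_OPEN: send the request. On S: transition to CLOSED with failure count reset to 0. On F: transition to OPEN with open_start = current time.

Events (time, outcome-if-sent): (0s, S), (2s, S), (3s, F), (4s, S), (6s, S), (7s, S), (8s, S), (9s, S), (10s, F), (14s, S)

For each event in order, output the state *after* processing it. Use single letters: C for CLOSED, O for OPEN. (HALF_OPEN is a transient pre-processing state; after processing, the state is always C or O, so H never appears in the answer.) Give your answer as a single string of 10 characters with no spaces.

State after each event:
  event#1 t=0s outcome=S: state=CLOSED
  event#2 t=2s outcome=S: state=CLOSED
  event#3 t=3s outcome=F: state=CLOSED
  event#4 t=4s outcome=S: state=CLOSED
  event#5 t=6s outcome=S: state=CLOSED
  event#6 t=7s outcome=S: state=CLOSED
  event#7 t=8s outcome=S: state=CLOSED
  event#8 t=9s outcome=S: state=CLOSED
  event#9 t=10s outcome=F: state=CLOSED
  event#10 t=14s outcome=S: state=CLOSED

Answer: CCCCCCCCCC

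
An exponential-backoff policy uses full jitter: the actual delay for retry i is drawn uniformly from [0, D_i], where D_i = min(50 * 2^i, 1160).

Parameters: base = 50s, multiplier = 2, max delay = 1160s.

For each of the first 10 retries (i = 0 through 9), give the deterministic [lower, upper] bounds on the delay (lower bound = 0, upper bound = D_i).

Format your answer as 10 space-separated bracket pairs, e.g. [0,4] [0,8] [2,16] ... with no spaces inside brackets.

Answer: [0,50] [0,100] [0,200] [0,400] [0,800] [0,1160] [0,1160] [0,1160] [0,1160] [0,1160]

Derivation:
Computing bounds per retry:
  i=0: D_i=min(50*2^0,1160)=50, bounds=[0,50]
  i=1: D_i=min(50*2^1,1160)=100, bounds=[0,100]
  i=2: D_i=min(50*2^2,1160)=200, bounds=[0,200]
  i=3: D_i=min(50*2^3,1160)=400, bounds=[0,400]
  i=4: D_i=min(50*2^4,1160)=800, bounds=[0,800]
  i=5: D_i=min(50*2^5,1160)=1160, bounds=[0,1160]
  i=6: D_i=min(50*2^6,1160)=1160, bounds=[0,1160]
  i=7: D_i=min(50*2^7,1160)=1160, bounds=[0,1160]
  i=8: D_i=min(50*2^8,1160)=1160, bounds=[0,1160]
  i=9: D_i=min(50*2^9,1160)=1160, bounds=[0,1160]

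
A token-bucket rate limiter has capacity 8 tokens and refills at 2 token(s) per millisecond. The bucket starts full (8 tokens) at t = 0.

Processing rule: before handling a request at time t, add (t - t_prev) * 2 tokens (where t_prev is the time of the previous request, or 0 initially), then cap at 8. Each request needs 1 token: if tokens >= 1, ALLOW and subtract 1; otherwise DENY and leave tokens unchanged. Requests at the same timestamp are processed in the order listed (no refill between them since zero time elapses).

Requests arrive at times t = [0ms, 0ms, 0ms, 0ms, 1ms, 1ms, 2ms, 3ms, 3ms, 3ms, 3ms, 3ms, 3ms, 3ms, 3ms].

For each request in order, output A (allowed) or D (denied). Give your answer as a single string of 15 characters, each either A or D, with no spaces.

Answer: AAAAAAAAAAAAAAD

Derivation:
Simulating step by step:
  req#1 t=0ms: ALLOW
  req#2 t=0ms: ALLOW
  req#3 t=0ms: ALLOW
  req#4 t=0ms: ALLOW
  req#5 t=1ms: ALLOW
  req#6 t=1ms: ALLOW
  req#7 t=2ms: ALLOW
  req#8 t=3ms: ALLOW
  req#9 t=3ms: ALLOW
  req#10 t=3ms: ALLOW
  req#11 t=3ms: ALLOW
  req#12 t=3ms: ALLOW
  req#13 t=3ms: ALLOW
  req#14 t=3ms: ALLOW
  req#15 t=3ms: DENY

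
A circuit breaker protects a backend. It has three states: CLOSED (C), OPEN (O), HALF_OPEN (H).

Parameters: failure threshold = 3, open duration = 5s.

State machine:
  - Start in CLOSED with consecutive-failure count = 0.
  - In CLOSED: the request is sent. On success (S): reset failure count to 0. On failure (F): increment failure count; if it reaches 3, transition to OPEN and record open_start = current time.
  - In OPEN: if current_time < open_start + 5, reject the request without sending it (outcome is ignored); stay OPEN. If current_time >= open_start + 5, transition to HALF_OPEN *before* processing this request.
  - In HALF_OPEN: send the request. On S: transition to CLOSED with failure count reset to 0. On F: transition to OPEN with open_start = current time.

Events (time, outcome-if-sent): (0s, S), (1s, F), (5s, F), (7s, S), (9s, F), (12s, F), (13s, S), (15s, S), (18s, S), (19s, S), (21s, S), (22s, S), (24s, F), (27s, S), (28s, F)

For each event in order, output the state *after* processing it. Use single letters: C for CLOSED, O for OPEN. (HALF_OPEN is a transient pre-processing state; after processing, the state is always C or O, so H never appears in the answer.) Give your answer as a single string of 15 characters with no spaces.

State after each event:
  event#1 t=0s outcome=S: state=CLOSED
  event#2 t=1s outcome=F: state=CLOSED
  event#3 t=5s outcome=F: state=CLOSED
  event#4 t=7s outcome=S: state=CLOSED
  event#5 t=9s outcome=F: state=CLOSED
  event#6 t=12s outcome=F: state=CLOSED
  event#7 t=13s outcome=S: state=CLOSED
  event#8 t=15s outcome=S: state=CLOSED
  event#9 t=18s outcome=S: state=CLOSED
  event#10 t=19s outcome=S: state=CLOSED
  event#11 t=21s outcome=S: state=CLOSED
  event#12 t=22s outcome=S: state=CLOSED
  event#13 t=24s outcome=F: state=CLOSED
  event#14 t=27s outcome=S: state=CLOSED
  event#15 t=28s outcome=F: state=CLOSED

Answer: CCCCCCCCCCCCCCC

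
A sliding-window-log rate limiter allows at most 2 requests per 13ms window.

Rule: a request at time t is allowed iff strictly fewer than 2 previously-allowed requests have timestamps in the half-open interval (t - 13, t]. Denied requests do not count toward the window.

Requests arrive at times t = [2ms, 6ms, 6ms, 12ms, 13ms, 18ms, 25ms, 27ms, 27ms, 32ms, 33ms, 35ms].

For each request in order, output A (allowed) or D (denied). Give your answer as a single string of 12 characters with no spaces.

Tracking allowed requests in the window:
  req#1 t=2ms: ALLOW
  req#2 t=6ms: ALLOW
  req#3 t=6ms: DENY
  req#4 t=12ms: DENY
  req#5 t=13ms: DENY
  req#6 t=18ms: ALLOW
  req#7 t=25ms: ALLOW
  req#8 t=27ms: DENY
  req#9 t=27ms: DENY
  req#10 t=32ms: ALLOW
  req#11 t=33ms: DENY
  req#12 t=35ms: DENY

Answer: AADDDAADDADD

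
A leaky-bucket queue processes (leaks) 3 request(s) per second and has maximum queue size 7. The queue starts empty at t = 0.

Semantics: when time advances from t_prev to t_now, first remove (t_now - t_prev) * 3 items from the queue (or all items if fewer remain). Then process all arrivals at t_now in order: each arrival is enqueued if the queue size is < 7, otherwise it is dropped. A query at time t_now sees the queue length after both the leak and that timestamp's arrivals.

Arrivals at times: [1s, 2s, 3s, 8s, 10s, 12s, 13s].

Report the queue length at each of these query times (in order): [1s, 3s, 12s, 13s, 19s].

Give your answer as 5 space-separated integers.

Queue lengths at query times:
  query t=1s: backlog = 1
  query t=3s: backlog = 1
  query t=12s: backlog = 1
  query t=13s: backlog = 1
  query t=19s: backlog = 0

Answer: 1 1 1 1 0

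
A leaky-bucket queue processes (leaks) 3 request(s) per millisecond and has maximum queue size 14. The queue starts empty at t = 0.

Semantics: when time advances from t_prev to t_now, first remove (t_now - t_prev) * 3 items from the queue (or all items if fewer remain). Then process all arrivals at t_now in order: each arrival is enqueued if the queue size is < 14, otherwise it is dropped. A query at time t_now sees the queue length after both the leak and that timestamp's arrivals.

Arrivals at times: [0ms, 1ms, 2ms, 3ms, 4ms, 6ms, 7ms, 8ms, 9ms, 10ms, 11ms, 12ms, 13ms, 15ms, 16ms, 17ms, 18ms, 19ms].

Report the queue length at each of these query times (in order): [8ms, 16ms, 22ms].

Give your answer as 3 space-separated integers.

Queue lengths at query times:
  query t=8ms: backlog = 1
  query t=16ms: backlog = 1
  query t=22ms: backlog = 0

Answer: 1 1 0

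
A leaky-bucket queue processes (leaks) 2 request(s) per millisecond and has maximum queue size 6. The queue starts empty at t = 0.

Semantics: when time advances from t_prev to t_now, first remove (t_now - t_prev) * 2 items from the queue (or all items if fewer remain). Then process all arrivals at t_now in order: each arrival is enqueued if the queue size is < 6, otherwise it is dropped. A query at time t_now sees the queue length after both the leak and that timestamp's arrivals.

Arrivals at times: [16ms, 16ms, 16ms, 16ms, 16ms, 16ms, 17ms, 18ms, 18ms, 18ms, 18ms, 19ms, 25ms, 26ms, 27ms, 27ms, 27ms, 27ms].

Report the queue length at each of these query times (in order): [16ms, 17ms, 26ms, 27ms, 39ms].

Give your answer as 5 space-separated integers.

Answer: 6 5 1 4 0

Derivation:
Queue lengths at query times:
  query t=16ms: backlog = 6
  query t=17ms: backlog = 5
  query t=26ms: backlog = 1
  query t=27ms: backlog = 4
  query t=39ms: backlog = 0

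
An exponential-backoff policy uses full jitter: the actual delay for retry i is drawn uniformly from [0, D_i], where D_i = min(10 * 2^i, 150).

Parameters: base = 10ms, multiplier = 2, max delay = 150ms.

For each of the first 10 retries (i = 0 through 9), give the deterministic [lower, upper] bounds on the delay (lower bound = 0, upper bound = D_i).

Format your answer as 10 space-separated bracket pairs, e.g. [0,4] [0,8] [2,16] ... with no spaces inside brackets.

Answer: [0,10] [0,20] [0,40] [0,80] [0,150] [0,150] [0,150] [0,150] [0,150] [0,150]

Derivation:
Computing bounds per retry:
  i=0: D_i=min(10*2^0,150)=10, bounds=[0,10]
  i=1: D_i=min(10*2^1,150)=20, bounds=[0,20]
  i=2: D_i=min(10*2^2,150)=40, bounds=[0,40]
  i=3: D_i=min(10*2^3,150)=80, bounds=[0,80]
  i=4: D_i=min(10*2^4,150)=150, bounds=[0,150]
  i=5: D_i=min(10*2^5,150)=150, bounds=[0,150]
  i=6: D_i=min(10*2^6,150)=150, bounds=[0,150]
  i=7: D_i=min(10*2^7,150)=150, bounds=[0,150]
  i=8: D_i=min(10*2^8,150)=150, bounds=[0,150]
  i=9: D_i=min(10*2^9,150)=150, bounds=[0,150]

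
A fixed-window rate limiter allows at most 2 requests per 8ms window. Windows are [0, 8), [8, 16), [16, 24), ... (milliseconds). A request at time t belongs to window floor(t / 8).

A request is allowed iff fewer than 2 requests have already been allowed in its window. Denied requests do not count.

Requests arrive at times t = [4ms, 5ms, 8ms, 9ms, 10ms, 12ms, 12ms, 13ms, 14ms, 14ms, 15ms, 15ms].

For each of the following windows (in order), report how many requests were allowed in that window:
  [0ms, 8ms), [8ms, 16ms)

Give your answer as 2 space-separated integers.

Answer: 2 2

Derivation:
Processing requests:
  req#1 t=4ms (window 0): ALLOW
  req#2 t=5ms (window 0): ALLOW
  req#3 t=8ms (window 1): ALLOW
  req#4 t=9ms (window 1): ALLOW
  req#5 t=10ms (window 1): DENY
  req#6 t=12ms (window 1): DENY
  req#7 t=12ms (window 1): DENY
  req#8 t=13ms (window 1): DENY
  req#9 t=14ms (window 1): DENY
  req#10 t=14ms (window 1): DENY
  req#11 t=15ms (window 1): DENY
  req#12 t=15ms (window 1): DENY

Allowed counts by window: 2 2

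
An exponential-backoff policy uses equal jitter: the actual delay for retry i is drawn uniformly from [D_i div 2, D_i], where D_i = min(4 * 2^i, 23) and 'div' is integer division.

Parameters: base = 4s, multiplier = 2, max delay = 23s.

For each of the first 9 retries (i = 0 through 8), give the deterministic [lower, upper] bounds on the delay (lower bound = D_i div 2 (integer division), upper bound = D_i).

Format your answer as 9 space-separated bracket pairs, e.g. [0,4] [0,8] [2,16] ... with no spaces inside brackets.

Answer: [2,4] [4,8] [8,16] [11,23] [11,23] [11,23] [11,23] [11,23] [11,23]

Derivation:
Computing bounds per retry:
  i=0: D_i=min(4*2^0,23)=4, bounds=[2,4]
  i=1: D_i=min(4*2^1,23)=8, bounds=[4,8]
  i=2: D_i=min(4*2^2,23)=16, bounds=[8,16]
  i=3: D_i=min(4*2^3,23)=23, bounds=[11,23]
  i=4: D_i=min(4*2^4,23)=23, bounds=[11,23]
  i=5: D_i=min(4*2^5,23)=23, bounds=[11,23]
  i=6: D_i=min(4*2^6,23)=23, bounds=[11,23]
  i=7: D_i=min(4*2^7,23)=23, bounds=[11,23]
  i=8: D_i=min(4*2^8,23)=23, bounds=[11,23]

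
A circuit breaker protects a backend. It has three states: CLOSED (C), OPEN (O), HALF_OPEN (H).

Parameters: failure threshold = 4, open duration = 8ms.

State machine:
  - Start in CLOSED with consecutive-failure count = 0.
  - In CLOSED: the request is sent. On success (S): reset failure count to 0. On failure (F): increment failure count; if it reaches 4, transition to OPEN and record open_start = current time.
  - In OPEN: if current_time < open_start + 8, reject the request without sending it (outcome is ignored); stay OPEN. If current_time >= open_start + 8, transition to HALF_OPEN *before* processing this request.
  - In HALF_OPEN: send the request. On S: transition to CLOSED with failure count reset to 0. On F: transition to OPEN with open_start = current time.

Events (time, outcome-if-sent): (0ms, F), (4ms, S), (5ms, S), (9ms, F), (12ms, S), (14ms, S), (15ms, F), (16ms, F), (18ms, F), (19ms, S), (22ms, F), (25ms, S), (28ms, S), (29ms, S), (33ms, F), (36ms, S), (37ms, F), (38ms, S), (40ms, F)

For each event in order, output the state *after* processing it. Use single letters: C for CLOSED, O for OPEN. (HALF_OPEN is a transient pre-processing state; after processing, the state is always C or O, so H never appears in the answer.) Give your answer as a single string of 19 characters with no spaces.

Answer: CCCCCCCCCCCCCCCCCCC

Derivation:
State after each event:
  event#1 t=0ms outcome=F: state=CLOSED
  event#2 t=4ms outcome=S: state=CLOSED
  event#3 t=5ms outcome=S: state=CLOSED
  event#4 t=9ms outcome=F: state=CLOSED
  event#5 t=12ms outcome=S: state=CLOSED
  event#6 t=14ms outcome=S: state=CLOSED
  event#7 t=15ms outcome=F: state=CLOSED
  event#8 t=16ms outcome=F: state=CLOSED
  event#9 t=18ms outcome=F: state=CLOSED
  event#10 t=19ms outcome=S: state=CLOSED
  event#11 t=22ms outcome=F: state=CLOSED
  event#12 t=25ms outcome=S: state=CLOSED
  event#13 t=28ms outcome=S: state=CLOSED
  event#14 t=29ms outcome=S: state=CLOSED
  event#15 t=33ms outcome=F: state=CLOSED
  event#16 t=36ms outcome=S: state=CLOSED
  event#17 t=37ms outcome=F: state=CLOSED
  event#18 t=38ms outcome=S: state=CLOSED
  event#19 t=40ms outcome=F: state=CLOSED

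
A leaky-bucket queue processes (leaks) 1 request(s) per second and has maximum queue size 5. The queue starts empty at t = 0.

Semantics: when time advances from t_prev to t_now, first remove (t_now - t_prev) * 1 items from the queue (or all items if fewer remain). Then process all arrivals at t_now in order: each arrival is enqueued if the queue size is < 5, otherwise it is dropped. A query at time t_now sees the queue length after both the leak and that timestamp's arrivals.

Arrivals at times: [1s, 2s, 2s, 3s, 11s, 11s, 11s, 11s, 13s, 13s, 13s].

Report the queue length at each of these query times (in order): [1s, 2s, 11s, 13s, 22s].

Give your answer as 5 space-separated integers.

Answer: 1 2 4 5 0

Derivation:
Queue lengths at query times:
  query t=1s: backlog = 1
  query t=2s: backlog = 2
  query t=11s: backlog = 4
  query t=13s: backlog = 5
  query t=22s: backlog = 0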